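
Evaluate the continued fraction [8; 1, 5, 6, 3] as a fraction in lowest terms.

1034/117

Fold from the inside: start with 3/1.
  6 + 1/3 = 19/3
  5 + 3/19 = 98/19
  1 + 19/98 = 117/98
  8 + 98/117 = 1034/117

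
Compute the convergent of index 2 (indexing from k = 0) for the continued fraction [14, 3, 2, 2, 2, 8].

Using pₖ = aₖpₖ₋₁ + pₖ₋₂, qₖ = aₖqₖ₋₁ + qₖ₋₂ (with p₋₁=1, p₋₂=0, q₋₁=0, q₋₂=1):
  k=0: a=14, p=14, q=1
  k=1: a=3, p=43, q=3
  k=2: a=2, p=100, q=7

100/7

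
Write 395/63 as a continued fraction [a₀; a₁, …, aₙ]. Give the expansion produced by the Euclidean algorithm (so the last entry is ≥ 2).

395 = 6·63 + 17
63 = 3·17 + 12
17 = 1·12 + 5
12 = 2·5 + 2
5 = 2·2 + 1
2 = 2·1 + 0  (stop)
So 395/63 = [6; 3, 1, 2, 2, 2].

[6; 3, 1, 2, 2, 2]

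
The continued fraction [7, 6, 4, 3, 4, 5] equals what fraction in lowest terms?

Fold from the inside: start with 5/1.
  4 + 1/5 = 21/5
  3 + 5/21 = 68/21
  4 + 21/68 = 293/68
  6 + 68/293 = 1826/293
  7 + 293/1826 = 13075/1826

13075/1826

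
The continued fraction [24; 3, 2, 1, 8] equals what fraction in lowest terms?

Fold from the inside: start with 8/1.
  1 + 1/8 = 9/8
  2 + 8/9 = 26/9
  3 + 9/26 = 87/26
  24 + 26/87 = 2114/87

2114/87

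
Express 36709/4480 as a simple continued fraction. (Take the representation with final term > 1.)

[8; 5, 6, 2, 3, 2, 8]

36709 = 8·4480 + 869
4480 = 5·869 + 135
869 = 6·135 + 59
135 = 2·59 + 17
59 = 3·17 + 8
17 = 2·8 + 1
8 = 8·1 + 0  (stop)
So 36709/4480 = [8; 5, 6, 2, 3, 2, 8].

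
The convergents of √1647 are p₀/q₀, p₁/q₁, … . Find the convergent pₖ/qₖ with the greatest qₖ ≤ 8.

√1647 = [40; 1, 1, 2, 1, 1, 80, …] (period length 6).
Convergents:
  p_0/q_0 = 40/1
  p_1/q_1 = 41/1
  p_2/q_2 = 81/2
  p_3/q_3 = 203/5
  p_4/q_4 = 284/7
  p_5/q_5 = 487/12
q_4 = 7 ≤ 8 < 12 = q_5, so the answer is 284/7.

284/7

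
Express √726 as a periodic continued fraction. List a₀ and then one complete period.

[26; 1, 16, 1, 52]

a₀ = ⌊√726⌋ = 26.
With m₀=0, d₀=1 and mₖ₊₁ = dₖaₖ − mₖ, dₖ₊₁ = (n − mₖ₊₁²)/dₖ, aₖ₊₁ = ⌊(a₀+mₖ₊₁)/dₖ₊₁⌋:
  k=1: m=26, d=50, a=1
  k=2: m=24, d=3, a=16
  k=3: m=24, d=50, a=1
  k=4: m=26, d=1, a=52
d=1 and a=2a₀=52 at k=4, so the next step gives (m, d) = (26, 50) again — its k=1 value — and the period has length 4.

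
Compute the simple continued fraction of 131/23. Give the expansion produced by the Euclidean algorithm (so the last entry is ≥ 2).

131 = 5×23 + 16
23 = 1×16 + 7
16 = 2×7 + 2
7 = 3×2 + 1
2 = 2×1 + 0  (stop)
So 131/23 = [5; 1, 2, 3, 2].

[5; 1, 2, 3, 2]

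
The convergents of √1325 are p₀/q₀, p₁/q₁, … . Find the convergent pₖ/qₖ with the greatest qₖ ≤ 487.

13177/362

√1325 = [36; 2, 2, 72, …] (period length 3).
Convergents:
  p_0/q_0 = 36/1
  p_1/q_1 = 73/2
  p_2/q_2 = 182/5
  p_3/q_3 = 13177/362
  p_4/q_4 = 26536/729
q_3 = 362 ≤ 487 < 729 = q_4, so the answer is 13177/362.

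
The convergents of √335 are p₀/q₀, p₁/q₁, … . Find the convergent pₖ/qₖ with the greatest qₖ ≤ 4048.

√335 = [18; 3, 3, 3, 36, …] (period length 4).
Convergents:
  p_0/q_0 = 18/1
  p_1/q_1 = 55/3
  p_2/q_2 = 183/10
  p_3/q_3 = 604/33
  p_4/q_4 = 21927/1198
  p_5/q_5 = 66385/3627
  p_6/q_6 = 221082/12079
q_5 = 3627 ≤ 4048 < 12079 = q_6, so the answer is 66385/3627.

66385/3627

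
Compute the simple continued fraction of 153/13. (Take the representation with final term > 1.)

[11; 1, 3, 3]

153 = 11*13 + 10
13 = 1*10 + 3
10 = 3*3 + 1
3 = 3*1 + 0  (stop)
So 153/13 = [11; 1, 3, 3].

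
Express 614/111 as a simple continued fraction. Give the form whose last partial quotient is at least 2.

614 = 5·111 + 59
111 = 1·59 + 52
59 = 1·52 + 7
52 = 7·7 + 3
7 = 2·3 + 1
3 = 3·1 + 0  (stop)
So 614/111 = [5; 1, 1, 7, 2, 3].

[5; 1, 1, 7, 2, 3]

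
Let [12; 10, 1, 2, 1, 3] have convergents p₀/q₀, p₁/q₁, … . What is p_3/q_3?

Using pₖ = aₖpₖ₋₁ + pₖ₋₂, qₖ = aₖqₖ₋₁ + qₖ₋₂ (with p₋₁=1, p₋₂=0, q₋₁=0, q₋₂=1):
  k=0: a=12, p=12, q=1
  k=1: a=10, p=121, q=10
  k=2: a=1, p=133, q=11
  k=3: a=2, p=387, q=32

387/32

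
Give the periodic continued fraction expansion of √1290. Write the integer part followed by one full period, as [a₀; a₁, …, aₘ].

[35; 1, 10, 1, 70]

a₀ = ⌊√1290⌋ = 35.
With m₀=0, d₀=1 and mₖ₊₁ = dₖaₖ − mₖ, dₖ₊₁ = (n − mₖ₊₁²)/dₖ, aₖ₊₁ = ⌊(a₀+mₖ₊₁)/dₖ₊₁⌋:
  k=1: m=35, d=65, a=1
  k=2: m=30, d=6, a=10
  k=3: m=30, d=65, a=1
  k=4: m=35, d=1, a=70
d=1 and a=2a₀=70 at k=4, so the next step gives (m, d) = (35, 65) again — its k=1 value — and the period has length 4.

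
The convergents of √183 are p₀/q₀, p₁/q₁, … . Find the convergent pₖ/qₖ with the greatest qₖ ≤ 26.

√183 = [13; 1, 1, 8, 1, 1, 26, …] (period length 6).
Convergents:
  p_0/q_0 = 13/1
  p_1/q_1 = 14/1
  p_2/q_2 = 27/2
  p_3/q_3 = 230/17
  p_4/q_4 = 257/19
  p_5/q_5 = 487/36
q_4 = 19 ≤ 26 < 36 = q_5, so the answer is 257/19.

257/19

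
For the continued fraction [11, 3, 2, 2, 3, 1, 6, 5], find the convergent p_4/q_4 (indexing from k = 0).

655/58

Using pₖ = aₖpₖ₋₁ + pₖ₋₂, qₖ = aₖqₖ₋₁ + qₖ₋₂ (with p₋₁=1, p₋₂=0, q₋₁=0, q₋₂=1):
  k=0: a=11, p=11, q=1
  k=1: a=3, p=34, q=3
  k=2: a=2, p=79, q=7
  k=3: a=2, p=192, q=17
  k=4: a=3, p=655, q=58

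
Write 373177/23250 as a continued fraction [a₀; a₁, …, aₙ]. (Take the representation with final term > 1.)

[16; 19, 1, 3, 17, 17]

373177 = 16·23250 + 1177
23250 = 19·1177 + 887
1177 = 1·887 + 290
887 = 3·290 + 17
290 = 17·17 + 1
17 = 17·1 + 0  (stop)
So 373177/23250 = [16; 19, 1, 3, 17, 17].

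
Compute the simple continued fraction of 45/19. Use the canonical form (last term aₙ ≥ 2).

[2; 2, 1, 2, 2]

45 = 2·19 + 7
19 = 2·7 + 5
7 = 1·5 + 2
5 = 2·2 + 1
2 = 2·1 + 0  (stop)
So 45/19 = [2; 2, 1, 2, 2].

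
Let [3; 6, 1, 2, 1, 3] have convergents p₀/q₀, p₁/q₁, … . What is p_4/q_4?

Using pₖ = aₖpₖ₋₁ + pₖ₋₂, qₖ = aₖqₖ₋₁ + qₖ₋₂ (with p₋₁=1, p₋₂=0, q₋₁=0, q₋₂=1):
  k=0: a=3, p=3, q=1
  k=1: a=6, p=19, q=6
  k=2: a=1, p=22, q=7
  k=3: a=2, p=63, q=20
  k=4: a=1, p=85, q=27

85/27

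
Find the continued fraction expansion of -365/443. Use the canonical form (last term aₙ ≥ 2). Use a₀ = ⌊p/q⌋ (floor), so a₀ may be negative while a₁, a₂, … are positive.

-365 = -1*443 + 78
443 = 5*78 + 53
78 = 1*53 + 25
53 = 2*25 + 3
25 = 8*3 + 1
3 = 3*1 + 0  (stop)
So -365/443 = [-1; 5, 1, 2, 8, 3].

[-1; 5, 1, 2, 8, 3]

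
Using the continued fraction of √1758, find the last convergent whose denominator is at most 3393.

√1758 = [41; 1, 12, 1, 82, …] (period length 4).
Convergents:
  p_0/q_0 = 41/1
  p_1/q_1 = 42/1
  p_2/q_2 = 545/13
  p_3/q_3 = 587/14
  p_4/q_4 = 48679/1161
  p_5/q_5 = 49266/1175
  p_6/q_6 = 639871/15261
q_5 = 1175 ≤ 3393 < 15261 = q_6, so the answer is 49266/1175.

49266/1175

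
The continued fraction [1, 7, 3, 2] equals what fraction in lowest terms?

58/51

Using pₖ = aₖpₖ₋₁ + pₖ₋₂ and qₖ = aₖqₖ₋₁ + qₖ₋₂:
  k=0: a=1, p=1, q=1
  k=1: a=7, p=8, q=7
  k=2: a=3, p=25, q=22
  k=3: a=2, p=58, q=51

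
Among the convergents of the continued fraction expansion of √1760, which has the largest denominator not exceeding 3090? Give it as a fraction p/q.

√1760 = [41; 1, 19, 1, 82, …] (period length 4).
Convergents:
  p_0/q_0 = 41/1
  p_1/q_1 = 42/1
  p_2/q_2 = 839/20
  p_3/q_3 = 881/21
  p_4/q_4 = 73081/1742
  p_5/q_5 = 73962/1763
  p_6/q_6 = 1478359/35239
q_5 = 1763 ≤ 3090 < 35239 = q_6, so the answer is 73962/1763.

73962/1763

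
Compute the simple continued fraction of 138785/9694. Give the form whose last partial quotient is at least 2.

138785 = 14*9694 + 3069
9694 = 3*3069 + 487
3069 = 6*487 + 147
487 = 3*147 + 46
147 = 3*46 + 9
46 = 5*9 + 1
9 = 9*1 + 0  (stop)
So 138785/9694 = [14; 3, 6, 3, 3, 5, 9].

[14; 3, 6, 3, 3, 5, 9]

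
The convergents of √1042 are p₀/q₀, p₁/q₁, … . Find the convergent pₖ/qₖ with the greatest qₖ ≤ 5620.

√1042 = [32; 3, 1, 1, 3, 64, …] (period length 5).
Convergents:
  p_0/q_0 = 32/1
  p_1/q_1 = 97/3
  p_2/q_2 = 129/4
  p_3/q_3 = 226/7
  p_4/q_4 = 807/25
  p_5/q_5 = 51874/1607
  p_6/q_6 = 156429/4846
  p_7/q_7 = 208303/6453
q_6 = 4846 ≤ 5620 < 6453 = q_7, so the answer is 156429/4846.

156429/4846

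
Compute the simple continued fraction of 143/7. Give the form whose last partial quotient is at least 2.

143 = 20×7 + 3
7 = 2×3 + 1
3 = 3×1 + 0  (stop)
So 143/7 = [20; 2, 3].

[20; 2, 3]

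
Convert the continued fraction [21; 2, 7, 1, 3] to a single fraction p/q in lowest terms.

Using pₖ = aₖpₖ₋₁ + pₖ₋₂ and qₖ = aₖqₖ₋₁ + qₖ₋₂:
  k=0: a=21, p=21, q=1
  k=1: a=2, p=43, q=2
  k=2: a=7, p=322, q=15
  k=3: a=1, p=365, q=17
  k=4: a=3, p=1417, q=66

1417/66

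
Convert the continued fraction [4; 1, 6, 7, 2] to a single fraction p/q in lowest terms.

Using pₖ = aₖpₖ₋₁ + pₖ₋₂ and qₖ = aₖqₖ₋₁ + qₖ₋₂:
  k=0: a=4, p=4, q=1
  k=1: a=1, p=5, q=1
  k=2: a=6, p=34, q=7
  k=3: a=7, p=243, q=50
  k=4: a=2, p=520, q=107

520/107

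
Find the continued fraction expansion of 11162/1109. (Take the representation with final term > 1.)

[10; 15, 2, 2, 14]

11162 = 10×1109 + 72
1109 = 15×72 + 29
72 = 2×29 + 14
29 = 2×14 + 1
14 = 14×1 + 0  (stop)
So 11162/1109 = [10; 15, 2, 2, 14].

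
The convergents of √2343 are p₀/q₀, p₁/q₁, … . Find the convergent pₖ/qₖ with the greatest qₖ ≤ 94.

4308/89

√2343 = [48; 2, 2, 8, 2, 2, 96, …] (period length 6).
Convergents:
  p_0/q_0 = 48/1
  p_1/q_1 = 97/2
  p_2/q_2 = 242/5
  p_3/q_3 = 2033/42
  p_4/q_4 = 4308/89
  p_5/q_5 = 10649/220
q_4 = 89 ≤ 94 < 220 = q_5, so the answer is 4308/89.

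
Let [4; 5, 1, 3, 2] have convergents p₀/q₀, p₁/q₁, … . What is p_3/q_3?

Using pₖ = aₖpₖ₋₁ + pₖ₋₂, qₖ = aₖqₖ₋₁ + qₖ₋₂ (with p₋₁=1, p₋₂=0, q₋₁=0, q₋₂=1):
  k=0: a=4, p=4, q=1
  k=1: a=5, p=21, q=5
  k=2: a=1, p=25, q=6
  k=3: a=3, p=96, q=23

96/23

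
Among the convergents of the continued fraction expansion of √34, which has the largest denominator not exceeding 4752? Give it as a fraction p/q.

26525/4549

√34 = [5; 1, 4, 1, 10, …] (period length 4).
Convergents:
  p_0/q_0 = 5/1
  p_1/q_1 = 6/1
  p_2/q_2 = 29/5
  p_3/q_3 = 35/6
  p_4/q_4 = 379/65
  p_5/q_5 = 414/71
  p_6/q_6 = 2035/349
  p_7/q_7 = 2449/420
  p_8/q_8 = 26525/4549
  p_9/q_9 = 28974/4969
q_8 = 4549 ≤ 4752 < 4969 = q_9, so the answer is 26525/4549.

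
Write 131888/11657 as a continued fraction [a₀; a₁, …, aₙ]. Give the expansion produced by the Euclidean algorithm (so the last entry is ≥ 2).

131888 = 11×11657 + 3661
11657 = 3×3661 + 674
3661 = 5×674 + 291
674 = 2×291 + 92
291 = 3×92 + 15
92 = 6×15 + 2
15 = 7×2 + 1
2 = 2×1 + 0  (stop)
So 131888/11657 = [11; 3, 5, 2, 3, 6, 7, 2].

[11; 3, 5, 2, 3, 6, 7, 2]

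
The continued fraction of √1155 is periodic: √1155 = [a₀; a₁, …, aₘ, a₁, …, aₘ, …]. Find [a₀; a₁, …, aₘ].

[33; 1, 66]

a₀ = ⌊√1155⌋ = 33.
With m₀=0, d₀=1 and mₖ₊₁ = dₖaₖ − mₖ, dₖ₊₁ = (n − mₖ₊₁²)/dₖ, aₖ₊₁ = ⌊(a₀+mₖ₊₁)/dₖ₊₁⌋:
  k=1: m=33, d=66, a=1
  k=2: m=33, d=1, a=66
d=1 and a=2a₀=66 at k=2, so the next step gives (m, d) = (33, 66) again — its k=1 value — and the period has length 2.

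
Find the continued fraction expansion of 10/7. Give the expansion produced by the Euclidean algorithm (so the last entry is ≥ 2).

10 = 1·7 + 3
7 = 2·3 + 1
3 = 3·1 + 0  (stop)
So 10/7 = [1; 2, 3].

[1; 2, 3]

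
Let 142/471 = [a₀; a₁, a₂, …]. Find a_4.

2

142 = 0·471 + 142   →  a_0 = 0
471 = 3·142 + 45   →  a_1 = 3
142 = 3·45 + 7   →  a_2 = 3
45 = 6·7 + 3   →  a_3 = 6
7 = 2·3 + 1   →  a_4 = 2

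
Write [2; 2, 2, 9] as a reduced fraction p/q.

113/47

Fold from the inside: start with 9/1.
  2 + 1/9 = 19/9
  2 + 9/19 = 47/19
  2 + 19/47 = 113/47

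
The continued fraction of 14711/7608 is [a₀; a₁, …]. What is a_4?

3

14711 = 1·7608 + 7103   →  a_0 = 1
7608 = 1·7103 + 505   →  a_1 = 1
7103 = 14·505 + 33   →  a_2 = 14
505 = 15·33 + 10   →  a_3 = 15
33 = 3·10 + 3   →  a_4 = 3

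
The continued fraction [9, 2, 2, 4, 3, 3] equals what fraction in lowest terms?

2211/235

Using pₖ = aₖpₖ₋₁ + pₖ₋₂ and qₖ = aₖqₖ₋₁ + qₖ₋₂:
  k=0: a=9, p=9, q=1
  k=1: a=2, p=19, q=2
  k=2: a=2, p=47, q=5
  k=3: a=4, p=207, q=22
  k=4: a=3, p=668, q=71
  k=5: a=3, p=2211, q=235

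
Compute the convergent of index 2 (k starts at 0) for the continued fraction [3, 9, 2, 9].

Using pₖ = aₖpₖ₋₁ + pₖ₋₂, qₖ = aₖqₖ₋₁ + qₖ₋₂ (with p₋₁=1, p₋₂=0, q₋₁=0, q₋₂=1):
  k=0: a=3, p=3, q=1
  k=1: a=9, p=28, q=9
  k=2: a=2, p=59, q=19

59/19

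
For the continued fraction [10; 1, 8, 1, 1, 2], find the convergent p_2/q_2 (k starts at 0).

98/9

Using pₖ = aₖpₖ₋₁ + pₖ₋₂, qₖ = aₖqₖ₋₁ + qₖ₋₂ (with p₋₁=1, p₋₂=0, q₋₁=0, q₋₂=1):
  k=0: a=10, p=10, q=1
  k=1: a=1, p=11, q=1
  k=2: a=8, p=98, q=9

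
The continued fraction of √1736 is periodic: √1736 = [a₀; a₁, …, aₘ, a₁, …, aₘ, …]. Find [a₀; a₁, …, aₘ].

[41; 1, 1, 1, 82]

a₀ = ⌊√1736⌋ = 41.
With m₀=0, d₀=1 and mₖ₊₁ = dₖaₖ − mₖ, dₖ₊₁ = (n − mₖ₊₁²)/dₖ, aₖ₊₁ = ⌊(a₀+mₖ₊₁)/dₖ₊₁⌋:
  k=1: m=41, d=55, a=1
  k=2: m=14, d=28, a=1
  k=3: m=14, d=55, a=1
  k=4: m=41, d=1, a=82
d=1 and a=2a₀=82 at k=4, so the next step gives (m, d) = (41, 55) again — its k=1 value — and the period has length 4.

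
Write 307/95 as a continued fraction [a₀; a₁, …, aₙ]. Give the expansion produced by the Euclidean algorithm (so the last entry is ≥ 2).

[3; 4, 3, 7]

307 = 3×95 + 22
95 = 4×22 + 7
22 = 3×7 + 1
7 = 7×1 + 0  (stop)
So 307/95 = [3; 4, 3, 7].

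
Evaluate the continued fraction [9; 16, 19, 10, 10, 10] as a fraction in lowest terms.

Fold from the inside: start with 10/1.
  10 + 1/10 = 101/10
  10 + 10/101 = 1020/101
  19 + 101/1020 = 19481/1020
  16 + 1020/19481 = 312716/19481
  9 + 19481/312716 = 2833925/312716

2833925/312716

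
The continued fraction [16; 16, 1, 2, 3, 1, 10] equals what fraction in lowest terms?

37532/2337

Using pₖ = aₖpₖ₋₁ + pₖ₋₂ and qₖ = aₖqₖ₋₁ + qₖ₋₂:
  k=0: a=16, p=16, q=1
  k=1: a=16, p=257, q=16
  k=2: a=1, p=273, q=17
  k=3: a=2, p=803, q=50
  k=4: a=3, p=2682, q=167
  k=5: a=1, p=3485, q=217
  k=6: a=10, p=37532, q=2337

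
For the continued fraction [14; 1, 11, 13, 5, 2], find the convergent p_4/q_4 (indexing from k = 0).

Using pₖ = aₖpₖ₋₁ + pₖ₋₂, qₖ = aₖqₖ₋₁ + qₖ₋₂ (with p₋₁=1, p₋₂=0, q₋₁=0, q₋₂=1):
  k=0: a=14, p=14, q=1
  k=1: a=1, p=15, q=1
  k=2: a=11, p=179, q=12
  k=3: a=13, p=2342, q=157
  k=4: a=5, p=11889, q=797

11889/797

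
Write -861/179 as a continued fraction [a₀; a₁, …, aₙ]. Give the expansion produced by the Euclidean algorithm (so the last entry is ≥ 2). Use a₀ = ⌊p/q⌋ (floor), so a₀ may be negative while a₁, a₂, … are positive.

[-5; 5, 3, 1, 3, 2]

-861 = -5×179 + 34
179 = 5×34 + 9
34 = 3×9 + 7
9 = 1×7 + 2
7 = 3×2 + 1
2 = 2×1 + 0  (stop)
So -861/179 = [-5; 5, 3, 1, 3, 2].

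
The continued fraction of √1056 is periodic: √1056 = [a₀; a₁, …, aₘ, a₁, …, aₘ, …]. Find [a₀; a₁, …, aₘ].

a₀ = ⌊√1056⌋ = 32.
With m₀=0, d₀=1 and mₖ₊₁ = dₖaₖ − mₖ, dₖ₊₁ = (n − mₖ₊₁²)/dₖ, aₖ₊₁ = ⌊(a₀+mₖ₊₁)/dₖ₊₁⌋:
  k=1: m=32, d=32, a=2
  k=2: m=32, d=1, a=64
d=1 and a=2a₀=64 at k=2, so the next step gives (m, d) = (32, 32) again — its k=1 value — and the period has length 2.

[32; 2, 64]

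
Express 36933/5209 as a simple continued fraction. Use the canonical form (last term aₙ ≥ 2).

36933 = 7*5209 + 470
5209 = 11*470 + 39
470 = 12*39 + 2
39 = 19*2 + 1
2 = 2*1 + 0  (stop)
So 36933/5209 = [7; 11, 12, 19, 2].

[7; 11, 12, 19, 2]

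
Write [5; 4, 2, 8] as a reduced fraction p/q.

397/76

Fold from the inside: start with 8/1.
  2 + 1/8 = 17/8
  4 + 8/17 = 76/17
  5 + 17/76 = 397/76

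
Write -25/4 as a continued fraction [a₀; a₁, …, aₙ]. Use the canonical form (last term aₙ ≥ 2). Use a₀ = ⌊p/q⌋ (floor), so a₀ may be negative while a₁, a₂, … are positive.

[-7; 1, 3]

-25 = -7×4 + 3
4 = 1×3 + 1
3 = 3×1 + 0  (stop)
So -25/4 = [-7; 1, 3].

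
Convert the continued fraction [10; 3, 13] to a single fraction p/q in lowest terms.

413/40

Using pₖ = aₖpₖ₋₁ + pₖ₋₂ and qₖ = aₖqₖ₋₁ + qₖ₋₂:
  k=0: a=10, p=10, q=1
  k=1: a=3, p=31, q=3
  k=2: a=13, p=413, q=40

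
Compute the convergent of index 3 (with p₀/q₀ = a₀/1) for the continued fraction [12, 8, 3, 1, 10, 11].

400/33

Using pₖ = aₖpₖ₋₁ + pₖ₋₂, qₖ = aₖqₖ₋₁ + qₖ₋₂ (with p₋₁=1, p₋₂=0, q₋₁=0, q₋₂=1):
  k=0: a=12, p=12, q=1
  k=1: a=8, p=97, q=8
  k=2: a=3, p=303, q=25
  k=3: a=1, p=400, q=33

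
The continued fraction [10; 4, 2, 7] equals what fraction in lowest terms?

685/67

Fold from the inside: start with 7/1.
  2 + 1/7 = 15/7
  4 + 7/15 = 67/15
  10 + 15/67 = 685/67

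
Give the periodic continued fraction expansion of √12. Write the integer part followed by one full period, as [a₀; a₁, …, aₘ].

a₀ = ⌊√12⌋ = 3.
With m₀=0, d₀=1 and mₖ₊₁ = dₖaₖ − mₖ, dₖ₊₁ = (n − mₖ₊₁²)/dₖ, aₖ₊₁ = ⌊(a₀+mₖ₊₁)/dₖ₊₁⌋:
  k=1: m=3, d=3, a=2
  k=2: m=3, d=1, a=6
d=1 and a=2a₀=6 at k=2, so the next step gives (m, d) = (3, 3) again — its k=1 value — and the period has length 2.

[3; 2, 6]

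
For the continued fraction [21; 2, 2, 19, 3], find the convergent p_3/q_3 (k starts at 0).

2076/97

Using pₖ = aₖpₖ₋₁ + pₖ₋₂, qₖ = aₖqₖ₋₁ + qₖ₋₂ (with p₋₁=1, p₋₂=0, q₋₁=0, q₋₂=1):
  k=0: a=21, p=21, q=1
  k=1: a=2, p=43, q=2
  k=2: a=2, p=107, q=5
  k=3: a=19, p=2076, q=97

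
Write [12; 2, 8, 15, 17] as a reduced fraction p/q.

54697/4386

Fold from the inside: start with 17/1.
  15 + 1/17 = 256/17
  8 + 17/256 = 2065/256
  2 + 256/2065 = 4386/2065
  12 + 2065/4386 = 54697/4386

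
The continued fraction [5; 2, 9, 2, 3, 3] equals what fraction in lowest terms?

2502/457

Using pₖ = aₖpₖ₋₁ + pₖ₋₂ and qₖ = aₖqₖ₋₁ + qₖ₋₂:
  k=0: a=5, p=5, q=1
  k=1: a=2, p=11, q=2
  k=2: a=9, p=104, q=19
  k=3: a=2, p=219, q=40
  k=4: a=3, p=761, q=139
  k=5: a=3, p=2502, q=457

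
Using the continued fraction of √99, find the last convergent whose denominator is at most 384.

√99 = [9; 1, 18, …] (period length 2).
Convergents:
  p_0/q_0 = 9/1
  p_1/q_1 = 10/1
  p_2/q_2 = 189/19
  p_3/q_3 = 199/20
  p_4/q_4 = 3771/379
  p_5/q_5 = 3970/399
q_4 = 379 ≤ 384 < 399 = q_5, so the answer is 3771/379.

3771/379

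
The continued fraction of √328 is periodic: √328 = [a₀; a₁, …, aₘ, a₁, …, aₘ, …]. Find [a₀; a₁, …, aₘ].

a₀ = ⌊√328⌋ = 18.
With m₀=0, d₀=1 and mₖ₊₁ = dₖaₖ − mₖ, dₖ₊₁ = (n − mₖ₊₁²)/dₖ, aₖ₊₁ = ⌊(a₀+mₖ₊₁)/dₖ₊₁⌋:
  k=1: m=18, d=4, a=9
  k=2: m=18, d=1, a=36
d=1 and a=2a₀=36 at k=2, so the next step gives (m, d) = (18, 4) again — its k=1 value — and the period has length 2.

[18; 9, 36]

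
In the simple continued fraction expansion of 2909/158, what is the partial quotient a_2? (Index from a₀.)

2909 = 18·158 + 65   →  a_0 = 18
158 = 2·65 + 28   →  a_1 = 2
65 = 2·28 + 9   →  a_2 = 2

2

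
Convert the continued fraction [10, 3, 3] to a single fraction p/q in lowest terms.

Fold from the inside: start with 3/1.
  3 + 1/3 = 10/3
  10 + 3/10 = 103/10

103/10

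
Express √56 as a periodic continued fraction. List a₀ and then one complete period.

a₀ = ⌊√56⌋ = 7.
With m₀=0, d₀=1 and mₖ₊₁ = dₖaₖ − mₖ, dₖ₊₁ = (n − mₖ₊₁²)/dₖ, aₖ₊₁ = ⌊(a₀+mₖ₊₁)/dₖ₊₁⌋:
  k=1: m=7, d=7, a=2
  k=2: m=7, d=1, a=14
d=1 and a=2a₀=14 at k=2, so the next step gives (m, d) = (7, 7) again — its k=1 value — and the period has length 2.

[7; 2, 14]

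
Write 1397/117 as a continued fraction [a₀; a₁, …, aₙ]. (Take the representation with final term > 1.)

1397 = 11·117 + 110
117 = 1·110 + 7
110 = 15·7 + 5
7 = 1·5 + 2
5 = 2·2 + 1
2 = 2·1 + 0  (stop)
So 1397/117 = [11; 1, 15, 1, 2, 2].

[11; 1, 15, 1, 2, 2]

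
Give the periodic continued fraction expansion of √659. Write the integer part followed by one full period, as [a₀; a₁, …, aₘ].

a₀ = ⌊√659⌋ = 25.
With m₀=0, d₀=1 and mₖ₊₁ = dₖaₖ − mₖ, dₖ₊₁ = (n − mₖ₊₁²)/dₖ, aₖ₊₁ = ⌊(a₀+mₖ₊₁)/dₖ₊₁⌋:
  k=1: m=25, d=34, a=1
  k=2: m=9, d=17, a=2
  k=3: m=25, d=2, a=25
  k=4: m=25, d=17, a=2
  k=5: m=9, d=34, a=1
  k=6: m=25, d=1, a=50
d=1 and a=2a₀=50 at k=6, so the next step gives (m, d) = (25, 34) again — its k=1 value — and the period has length 6.

[25; 1, 2, 25, 2, 1, 50]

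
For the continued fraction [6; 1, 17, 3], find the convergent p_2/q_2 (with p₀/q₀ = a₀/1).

Using pₖ = aₖpₖ₋₁ + pₖ₋₂, qₖ = aₖqₖ₋₁ + qₖ₋₂ (with p₋₁=1, p₋₂=0, q₋₁=0, q₋₂=1):
  k=0: a=6, p=6, q=1
  k=1: a=1, p=7, q=1
  k=2: a=17, p=125, q=18

125/18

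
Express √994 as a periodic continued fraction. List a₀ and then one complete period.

[31; 1, 1, 8, 1, 1, 62]

a₀ = ⌊√994⌋ = 31.
With m₀=0, d₀=1 and mₖ₊₁ = dₖaₖ − mₖ, dₖ₊₁ = (n − mₖ₊₁²)/dₖ, aₖ₊₁ = ⌊(a₀+mₖ₊₁)/dₖ₊₁⌋:
  k=1: m=31, d=33, a=1
  k=2: m=2, d=30, a=1
  k=3: m=28, d=7, a=8
  k=4: m=28, d=30, a=1
  k=5: m=2, d=33, a=1
  k=6: m=31, d=1, a=62
d=1 and a=2a₀=62 at k=6, so the next step gives (m, d) = (31, 33) again — its k=1 value — and the period has length 6.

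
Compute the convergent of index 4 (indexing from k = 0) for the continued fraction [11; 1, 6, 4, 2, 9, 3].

Using pₖ = aₖpₖ₋₁ + pₖ₋₂, qₖ = aₖqₖ₋₁ + qₖ₋₂ (with p₋₁=1, p₋₂=0, q₋₁=0, q₋₂=1):
  k=0: a=11, p=11, q=1
  k=1: a=1, p=12, q=1
  k=2: a=6, p=83, q=7
  k=3: a=4, p=344, q=29
  k=4: a=2, p=771, q=65

771/65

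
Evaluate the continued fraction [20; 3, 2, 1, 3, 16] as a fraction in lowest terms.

Using pₖ = aₖpₖ₋₁ + pₖ₋₂ and qₖ = aₖqₖ₋₁ + qₖ₋₂:
  k=0: a=20, p=20, q=1
  k=1: a=3, p=61, q=3
  k=2: a=2, p=142, q=7
  k=3: a=1, p=203, q=10
  k=4: a=3, p=751, q=37
  k=5: a=16, p=12219, q=602

12219/602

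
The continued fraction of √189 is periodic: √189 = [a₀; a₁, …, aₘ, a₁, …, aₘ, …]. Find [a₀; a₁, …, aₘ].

a₀ = ⌊√189⌋ = 13.
With m₀=0, d₀=1 and mₖ₊₁ = dₖaₖ − mₖ, dₖ₊₁ = (n − mₖ₊₁²)/dₖ, aₖ₊₁ = ⌊(a₀+mₖ₊₁)/dₖ₊₁⌋:
  k=1: m=13, d=20, a=1
  k=2: m=7, d=7, a=2
  k=3: m=7, d=20, a=1
  k=4: m=13, d=1, a=26
d=1 and a=2a₀=26 at k=4, so the next step gives (m, d) = (13, 20) again — its k=1 value — and the period has length 4.

[13; 1, 2, 1, 26]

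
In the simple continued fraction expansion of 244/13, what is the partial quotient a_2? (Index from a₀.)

3

244 = 18·13 + 10   →  a_0 = 18
13 = 1·10 + 3   →  a_1 = 1
10 = 3·3 + 1   →  a_2 = 3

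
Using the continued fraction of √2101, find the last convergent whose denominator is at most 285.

11505/251

√2101 = [45; 1, 5, 8, 5, 1, 90, …] (period length 6).
Convergents:
  p_0/q_0 = 45/1
  p_1/q_1 = 46/1
  p_2/q_2 = 275/6
  p_3/q_3 = 2246/49
  p_4/q_4 = 11505/251
  p_5/q_5 = 13751/300
q_4 = 251 ≤ 285 < 300 = q_5, so the answer is 11505/251.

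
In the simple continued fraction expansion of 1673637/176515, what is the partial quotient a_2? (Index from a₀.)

1673637 = 9·176515 + 85002   →  a_0 = 9
176515 = 2·85002 + 6511   →  a_1 = 2
85002 = 13·6511 + 359   →  a_2 = 13

13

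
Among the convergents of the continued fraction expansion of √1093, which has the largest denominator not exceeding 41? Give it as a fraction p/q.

√1093 = [33; 16, 1, 1, 16, 66, …] (period length 5).
Convergents:
  p_0/q_0 = 33/1
  p_1/q_1 = 529/16
  p_2/q_2 = 562/17
  p_3/q_3 = 1091/33
  p_4/q_4 = 18018/545
q_3 = 33 ≤ 41 < 545 = q_4, so the answer is 1091/33.

1091/33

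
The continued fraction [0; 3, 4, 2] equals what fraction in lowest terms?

9/29

Fold from the inside: start with 2/1.
  4 + 1/2 = 9/2
  3 + 2/9 = 29/9
  0 + 9/29 = 9/29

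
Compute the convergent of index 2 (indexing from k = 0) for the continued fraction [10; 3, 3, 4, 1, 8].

103/10

Using pₖ = aₖpₖ₋₁ + pₖ₋₂, qₖ = aₖqₖ₋₁ + qₖ₋₂ (with p₋₁=1, p₋₂=0, q₋₁=0, q₋₂=1):
  k=0: a=10, p=10, q=1
  k=1: a=3, p=31, q=3
  k=2: a=3, p=103, q=10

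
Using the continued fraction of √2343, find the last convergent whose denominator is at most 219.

√2343 = [48; 2, 2, 8, 2, 2, 96, …] (period length 6).
Convergents:
  p_0/q_0 = 48/1
  p_1/q_1 = 97/2
  p_2/q_2 = 242/5
  p_3/q_3 = 2033/42
  p_4/q_4 = 4308/89
  p_5/q_5 = 10649/220
q_4 = 89 ≤ 219 < 220 = q_5, so the answer is 4308/89.

4308/89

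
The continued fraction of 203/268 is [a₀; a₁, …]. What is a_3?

203 = 0·268 + 203   →  a_0 = 0
268 = 1·203 + 65   →  a_1 = 1
203 = 3·65 + 8   →  a_2 = 3
65 = 8·8 + 1   →  a_3 = 8

8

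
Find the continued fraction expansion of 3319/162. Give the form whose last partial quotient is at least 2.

3319 = 20×162 + 79
162 = 2×79 + 4
79 = 19×4 + 3
4 = 1×3 + 1
3 = 3×1 + 0  (stop)
So 3319/162 = [20; 2, 19, 1, 3].

[20; 2, 19, 1, 3]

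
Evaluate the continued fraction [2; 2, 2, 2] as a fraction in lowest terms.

29/12

Fold from the inside: start with 2/1.
  2 + 1/2 = 5/2
  2 + 2/5 = 12/5
  2 + 5/12 = 29/12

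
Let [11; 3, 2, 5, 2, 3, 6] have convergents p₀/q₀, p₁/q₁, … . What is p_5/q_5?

Using pₖ = aₖpₖ₋₁ + pₖ₋₂, qₖ = aₖqₖ₋₁ + qₖ₋₂ (with p₋₁=1, p₋₂=0, q₋₁=0, q₋₂=1):
  k=0: a=11, p=11, q=1
  k=1: a=3, p=34, q=3
  k=2: a=2, p=79, q=7
  k=3: a=5, p=429, q=38
  k=4: a=2, p=937, q=83
  k=5: a=3, p=3240, q=287

3240/287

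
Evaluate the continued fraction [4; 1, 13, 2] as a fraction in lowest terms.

143/29

Using pₖ = aₖpₖ₋₁ + pₖ₋₂ and qₖ = aₖqₖ₋₁ + qₖ₋₂:
  k=0: a=4, p=4, q=1
  k=1: a=1, p=5, q=1
  k=2: a=13, p=69, q=14
  k=3: a=2, p=143, q=29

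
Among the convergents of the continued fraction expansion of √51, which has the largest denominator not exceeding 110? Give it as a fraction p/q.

√51 = [7; 7, 14, …] (period length 2).
Convergents:
  p_0/q_0 = 7/1
  p_1/q_1 = 50/7
  p_2/q_2 = 707/99
  p_3/q_3 = 4999/700
q_2 = 99 ≤ 110 < 700 = q_3, so the answer is 707/99.

707/99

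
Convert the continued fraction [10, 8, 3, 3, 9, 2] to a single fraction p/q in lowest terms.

Using pₖ = aₖpₖ₋₁ + pₖ₋₂ and qₖ = aₖqₖ₋₁ + qₖ₋₂:
  k=0: a=10, p=10, q=1
  k=1: a=8, p=81, q=8
  k=2: a=3, p=253, q=25
  k=3: a=3, p=840, q=83
  k=4: a=9, p=7813, q=772
  k=5: a=2, p=16466, q=1627

16466/1627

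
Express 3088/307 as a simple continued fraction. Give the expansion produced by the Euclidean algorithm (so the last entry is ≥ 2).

[10; 17, 18]

3088 = 10×307 + 18
307 = 17×18 + 1
18 = 18×1 + 0  (stop)
So 3088/307 = [10; 17, 18].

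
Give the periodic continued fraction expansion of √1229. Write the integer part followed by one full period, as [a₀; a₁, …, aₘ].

a₀ = ⌊√1229⌋ = 35.
With m₀=0, d₀=1 and mₖ₊₁ = dₖaₖ − mₖ, dₖ₊₁ = (n − mₖ₊₁²)/dₖ, aₖ₊₁ = ⌊(a₀+mₖ₊₁)/dₖ₊₁⌋:
  k=1: m=35, d=4, a=17
  k=2: m=33, d=35, a=1
  k=3: m=2, d=35, a=1
  k=4: m=33, d=4, a=17
  k=5: m=35, d=1, a=70
d=1 and a=2a₀=70 at k=5, so the next step gives (m, d) = (35, 4) again — its k=1 value — and the period has length 5.

[35; 17, 1, 1, 17, 70]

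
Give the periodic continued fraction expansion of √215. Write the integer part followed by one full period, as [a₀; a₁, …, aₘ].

a₀ = ⌊√215⌋ = 14.
With m₀=0, d₀=1 and mₖ₊₁ = dₖaₖ − mₖ, dₖ₊₁ = (n − mₖ₊₁²)/dₖ, aₖ₊₁ = ⌊(a₀+mₖ₊₁)/dₖ₊₁⌋:
  k=1: m=14, d=19, a=1
  k=2: m=5, d=10, a=1
  k=3: m=5, d=19, a=1
  k=4: m=14, d=1, a=28
d=1 and a=2a₀=28 at k=4, so the next step gives (m, d) = (14, 19) again — its k=1 value — and the period has length 4.

[14; 1, 1, 1, 28]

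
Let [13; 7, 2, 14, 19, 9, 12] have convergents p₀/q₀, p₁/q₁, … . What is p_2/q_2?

197/15

Using pₖ = aₖpₖ₋₁ + pₖ₋₂, qₖ = aₖqₖ₋₁ + qₖ₋₂ (with p₋₁=1, p₋₂=0, q₋₁=0, q₋₂=1):
  k=0: a=13, p=13, q=1
  k=1: a=7, p=92, q=7
  k=2: a=2, p=197, q=15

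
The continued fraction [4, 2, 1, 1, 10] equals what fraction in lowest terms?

233/53

Fold from the inside: start with 10/1.
  1 + 1/10 = 11/10
  1 + 10/11 = 21/11
  2 + 11/21 = 53/21
  4 + 21/53 = 233/53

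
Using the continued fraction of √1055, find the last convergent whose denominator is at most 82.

1689/52

√1055 = [32; 2, 12, 2, 64, …] (period length 4).
Convergents:
  p_0/q_0 = 32/1
  p_1/q_1 = 65/2
  p_2/q_2 = 812/25
  p_3/q_3 = 1689/52
  p_4/q_4 = 108908/3353
q_3 = 52 ≤ 82 < 3353 = q_4, so the answer is 1689/52.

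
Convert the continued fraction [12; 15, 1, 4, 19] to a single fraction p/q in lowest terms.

18300/1517

Fold from the inside: start with 19/1.
  4 + 1/19 = 77/19
  1 + 19/77 = 96/77
  15 + 77/96 = 1517/96
  12 + 96/1517 = 18300/1517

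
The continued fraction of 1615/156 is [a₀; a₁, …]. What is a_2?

1615 = 10·156 + 55   →  a_0 = 10
156 = 2·55 + 46   →  a_1 = 2
55 = 1·46 + 9   →  a_2 = 1

1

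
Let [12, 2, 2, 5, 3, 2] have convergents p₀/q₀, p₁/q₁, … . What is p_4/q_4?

1067/86

Using pₖ = aₖpₖ₋₁ + pₖ₋₂, qₖ = aₖqₖ₋₁ + qₖ₋₂ (with p₋₁=1, p₋₂=0, q₋₁=0, q₋₂=1):
  k=0: a=12, p=12, q=1
  k=1: a=2, p=25, q=2
  k=2: a=2, p=62, q=5
  k=3: a=5, p=335, q=27
  k=4: a=3, p=1067, q=86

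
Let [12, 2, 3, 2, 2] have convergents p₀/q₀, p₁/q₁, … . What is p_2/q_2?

87/7

Using pₖ = aₖpₖ₋₁ + pₖ₋₂, qₖ = aₖqₖ₋₁ + qₖ₋₂ (with p₋₁=1, p₋₂=0, q₋₁=0, q₋₂=1):
  k=0: a=12, p=12, q=1
  k=1: a=2, p=25, q=2
  k=2: a=3, p=87, q=7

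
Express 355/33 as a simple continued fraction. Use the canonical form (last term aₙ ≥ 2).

[10; 1, 3, 8]

355 = 10×33 + 25
33 = 1×25 + 8
25 = 3×8 + 1
8 = 8×1 + 0  (stop)
So 355/33 = [10; 1, 3, 8].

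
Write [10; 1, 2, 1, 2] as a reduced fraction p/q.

118/11

Fold from the inside: start with 2/1.
  1 + 1/2 = 3/2
  2 + 2/3 = 8/3
  1 + 3/8 = 11/8
  10 + 8/11 = 118/11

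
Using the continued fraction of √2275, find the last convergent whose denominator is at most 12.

√2275 = [47; 1, 2, 3, 2, 1, 94, …] (period length 6).
Convergents:
  p_0/q_0 = 47/1
  p_1/q_1 = 48/1
  p_2/q_2 = 143/3
  p_3/q_3 = 477/10
  p_4/q_4 = 1097/23
q_3 = 10 ≤ 12 < 23 = q_4, so the answer is 477/10.

477/10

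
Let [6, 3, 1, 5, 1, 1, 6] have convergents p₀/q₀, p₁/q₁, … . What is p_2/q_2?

Using pₖ = aₖpₖ₋₁ + pₖ₋₂, qₖ = aₖqₖ₋₁ + qₖ₋₂ (with p₋₁=1, p₋₂=0, q₋₁=0, q₋₂=1):
  k=0: a=6, p=6, q=1
  k=1: a=3, p=19, q=3
  k=2: a=1, p=25, q=4

25/4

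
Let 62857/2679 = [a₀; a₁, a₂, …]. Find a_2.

6

62857 = 23·2679 + 1240   →  a_0 = 23
2679 = 2·1240 + 199   →  a_1 = 2
1240 = 6·199 + 46   →  a_2 = 6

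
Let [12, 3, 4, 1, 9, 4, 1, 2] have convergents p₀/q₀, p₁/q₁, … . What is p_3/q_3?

Using pₖ = aₖpₖ₋₁ + pₖ₋₂, qₖ = aₖqₖ₋₁ + qₖ₋₂ (with p₋₁=1, p₋₂=0, q₋₁=0, q₋₂=1):
  k=0: a=12, p=12, q=1
  k=1: a=3, p=37, q=3
  k=2: a=4, p=160, q=13
  k=3: a=1, p=197, q=16

197/16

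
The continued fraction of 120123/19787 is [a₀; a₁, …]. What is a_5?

120123 = 6·19787 + 1401   →  a_0 = 6
19787 = 14·1401 + 173   →  a_1 = 14
1401 = 8·173 + 17   →  a_2 = 8
173 = 10·17 + 3   →  a_3 = 10
17 = 5·3 + 2   →  a_4 = 5
3 = 1·2 + 1   →  a_5 = 1

1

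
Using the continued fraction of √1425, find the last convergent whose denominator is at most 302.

√1425 = [37; 1, 2, 1, 74, …] (period length 4).
Convergents:
  p_0/q_0 = 37/1
  p_1/q_1 = 38/1
  p_2/q_2 = 113/3
  p_3/q_3 = 151/4
  p_4/q_4 = 11287/299
  p_5/q_5 = 11438/303
q_4 = 299 ≤ 302 < 303 = q_5, so the answer is 11287/299.

11287/299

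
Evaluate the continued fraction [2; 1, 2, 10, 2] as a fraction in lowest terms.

174/65

Using pₖ = aₖpₖ₋₁ + pₖ₋₂ and qₖ = aₖqₖ₋₁ + qₖ₋₂:
  k=0: a=2, p=2, q=1
  k=1: a=1, p=3, q=1
  k=2: a=2, p=8, q=3
  k=3: a=10, p=83, q=31
  k=4: a=2, p=174, q=65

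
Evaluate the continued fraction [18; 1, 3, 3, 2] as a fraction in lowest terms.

Fold from the inside: start with 2/1.
  3 + 1/2 = 7/2
  3 + 2/7 = 23/7
  1 + 7/23 = 30/23
  18 + 23/30 = 563/30

563/30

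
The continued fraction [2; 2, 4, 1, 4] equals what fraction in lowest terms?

130/53

Fold from the inside: start with 4/1.
  1 + 1/4 = 5/4
  4 + 4/5 = 24/5
  2 + 5/24 = 53/24
  2 + 24/53 = 130/53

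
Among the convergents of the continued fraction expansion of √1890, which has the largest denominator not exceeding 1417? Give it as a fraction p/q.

√1890 = [43; 2, 9, 6, 9, 2, 86, …] (period length 6).
Convergents:
  p_0/q_0 = 43/1
  p_1/q_1 = 87/2
  p_2/q_2 = 826/19
  p_3/q_3 = 5043/116
  p_4/q_4 = 46213/1063
  p_5/q_5 = 97469/2242
q_4 = 1063 ≤ 1417 < 2242 = q_5, so the answer is 46213/1063.

46213/1063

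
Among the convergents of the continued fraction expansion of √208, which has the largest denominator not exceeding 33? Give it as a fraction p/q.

√208 = [14; 2, 2, 1, 2, 2, 28, …] (period length 6).
Convergents:
  p_0/q_0 = 14/1
  p_1/q_1 = 29/2
  p_2/q_2 = 72/5
  p_3/q_3 = 101/7
  p_4/q_4 = 274/19
  p_5/q_5 = 649/45
q_4 = 19 ≤ 33 < 45 = q_5, so the answer is 274/19.

274/19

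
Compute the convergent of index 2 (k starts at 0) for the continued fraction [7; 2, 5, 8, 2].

82/11

Using pₖ = aₖpₖ₋₁ + pₖ₋₂, qₖ = aₖqₖ₋₁ + qₖ₋₂ (with p₋₁=1, p₋₂=0, q₋₁=0, q₋₂=1):
  k=0: a=7, p=7, q=1
  k=1: a=2, p=15, q=2
  k=2: a=5, p=82, q=11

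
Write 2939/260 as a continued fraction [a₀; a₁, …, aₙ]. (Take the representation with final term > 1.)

2939 = 11×260 + 79
260 = 3×79 + 23
79 = 3×23 + 10
23 = 2×10 + 3
10 = 3×3 + 1
3 = 3×1 + 0  (stop)
So 2939/260 = [11; 3, 3, 2, 3, 3].

[11; 3, 3, 2, 3, 3]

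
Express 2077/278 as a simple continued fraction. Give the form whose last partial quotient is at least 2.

2077 = 7·278 + 131
278 = 2·131 + 16
131 = 8·16 + 3
16 = 5·3 + 1
3 = 3·1 + 0  (stop)
So 2077/278 = [7; 2, 8, 5, 3].

[7; 2, 8, 5, 3]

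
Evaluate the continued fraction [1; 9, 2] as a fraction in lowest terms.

21/19

Fold from the inside: start with 2/1.
  9 + 1/2 = 19/2
  1 + 2/19 = 21/19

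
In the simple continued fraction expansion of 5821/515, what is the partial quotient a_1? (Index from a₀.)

5821 = 11·515 + 156   →  a_0 = 11
515 = 3·156 + 47   →  a_1 = 3

3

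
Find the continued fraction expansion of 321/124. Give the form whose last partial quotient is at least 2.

321 = 2×124 + 73
124 = 1×73 + 51
73 = 1×51 + 22
51 = 2×22 + 7
22 = 3×7 + 1
7 = 7×1 + 0  (stop)
So 321/124 = [2; 1, 1, 2, 3, 7].

[2; 1, 1, 2, 3, 7]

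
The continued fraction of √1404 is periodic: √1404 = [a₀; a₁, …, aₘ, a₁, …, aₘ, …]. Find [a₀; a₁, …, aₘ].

[37; 2, 7, 1, 4, 1, 7, 2, 74]

a₀ = ⌊√1404⌋ = 37.
With m₀=0, d₀=1 and mₖ₊₁ = dₖaₖ − mₖ, dₖ₊₁ = (n − mₖ₊₁²)/dₖ, aₖ₊₁ = ⌊(a₀+mₖ₊₁)/dₖ₊₁⌋:
  k=1: m=37, d=35, a=2
  k=2: m=33, d=9, a=7
  k=3: m=30, d=56, a=1
  k=4: m=26, d=13, a=4
  k=5: m=26, d=56, a=1
  k=6: m=30, d=9, a=7
  k=7: m=33, d=35, a=2
  k=8: m=37, d=1, a=74
d=1 and a=2a₀=74 at k=8, so the next step gives (m, d) = (37, 35) again — its k=1 value — and the period has length 8.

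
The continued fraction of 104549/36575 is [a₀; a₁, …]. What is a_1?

1

104549 = 2·36575 + 31399   →  a_0 = 2
36575 = 1·31399 + 5176   →  a_1 = 1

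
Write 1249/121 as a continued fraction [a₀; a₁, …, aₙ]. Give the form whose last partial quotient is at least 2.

[10; 3, 9, 1, 3]

1249 = 10×121 + 39
121 = 3×39 + 4
39 = 9×4 + 3
4 = 1×3 + 1
3 = 3×1 + 0  (stop)
So 1249/121 = [10; 3, 9, 1, 3].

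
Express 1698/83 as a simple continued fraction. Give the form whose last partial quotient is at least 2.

[20; 2, 5, 2, 3]

1698 = 20*83 + 38
83 = 2*38 + 7
38 = 5*7 + 3
7 = 2*3 + 1
3 = 3*1 + 0  (stop)
So 1698/83 = [20; 2, 5, 2, 3].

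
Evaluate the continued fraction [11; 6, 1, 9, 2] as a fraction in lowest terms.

1616/145

Fold from the inside: start with 2/1.
  9 + 1/2 = 19/2
  1 + 2/19 = 21/19
  6 + 19/21 = 145/21
  11 + 21/145 = 1616/145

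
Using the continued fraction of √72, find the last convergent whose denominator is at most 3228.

√72 = [8; 2, 16, …] (period length 2).
Convergents:
  p_0/q_0 = 8/1
  p_1/q_1 = 17/2
  p_2/q_2 = 280/33
  p_3/q_3 = 577/68
  p_4/q_4 = 9512/1121
  p_5/q_5 = 19601/2310
  p_6/q_6 = 323128/38081
q_5 = 2310 ≤ 3228 < 38081 = q_6, so the answer is 19601/2310.

19601/2310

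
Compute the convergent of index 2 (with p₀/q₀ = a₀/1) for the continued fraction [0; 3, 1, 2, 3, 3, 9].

1/4

Using pₖ = aₖpₖ₋₁ + pₖ₋₂, qₖ = aₖqₖ₋₁ + qₖ₋₂ (with p₋₁=1, p₋₂=0, q₋₁=0, q₋₂=1):
  k=0: a=0, p=0, q=1
  k=1: a=3, p=1, q=3
  k=2: a=1, p=1, q=4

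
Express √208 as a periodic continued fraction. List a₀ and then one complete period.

a₀ = ⌊√208⌋ = 14.
With m₀=0, d₀=1 and mₖ₊₁ = dₖaₖ − mₖ, dₖ₊₁ = (n − mₖ₊₁²)/dₖ, aₖ₊₁ = ⌊(a₀+mₖ₊₁)/dₖ₊₁⌋:
  k=1: m=14, d=12, a=2
  k=2: m=10, d=9, a=2
  k=3: m=8, d=16, a=1
  k=4: m=8, d=9, a=2
  k=5: m=10, d=12, a=2
  k=6: m=14, d=1, a=28
d=1 and a=2a₀=28 at k=6, so the next step gives (m, d) = (14, 12) again — its k=1 value — and the period has length 6.

[14; 2, 2, 1, 2, 2, 28]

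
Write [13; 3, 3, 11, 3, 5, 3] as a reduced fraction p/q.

78781/5923

Fold from the inside: start with 3/1.
  5 + 1/3 = 16/3
  3 + 3/16 = 51/16
  11 + 16/51 = 577/51
  3 + 51/577 = 1782/577
  3 + 577/1782 = 5923/1782
  13 + 1782/5923 = 78781/5923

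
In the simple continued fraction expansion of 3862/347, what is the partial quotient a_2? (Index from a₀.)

3862 = 11·347 + 45   →  a_0 = 11
347 = 7·45 + 32   →  a_1 = 7
45 = 1·32 + 13   →  a_2 = 1

1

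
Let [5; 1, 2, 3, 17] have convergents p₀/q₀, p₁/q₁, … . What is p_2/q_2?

Using pₖ = aₖpₖ₋₁ + pₖ₋₂, qₖ = aₖqₖ₋₁ + qₖ₋₂ (with p₋₁=1, p₋₂=0, q₋₁=0, q₋₂=1):
  k=0: a=5, p=5, q=1
  k=1: a=1, p=6, q=1
  k=2: a=2, p=17, q=3

17/3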